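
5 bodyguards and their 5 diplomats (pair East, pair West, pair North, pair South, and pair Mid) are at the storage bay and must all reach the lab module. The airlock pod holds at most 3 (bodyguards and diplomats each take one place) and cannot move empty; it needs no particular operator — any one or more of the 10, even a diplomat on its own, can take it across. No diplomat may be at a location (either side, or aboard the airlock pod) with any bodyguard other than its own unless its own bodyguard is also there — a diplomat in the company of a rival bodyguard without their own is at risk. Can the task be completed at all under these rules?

Yes

1. bodyguard East and diplomat East cross → the lab module.
2. bodyguard East crosses ← the storage bay.
3. diplomat North, diplomat South, and diplomat West cross → the lab module.
4. diplomat East crosses ← the storage bay.
5. bodyguard North, bodyguard South, and bodyguard West cross → the lab module.
6. bodyguard West and diplomat West cross ← the storage bay.
7. bodyguard East, bodyguard Mid, and bodyguard West cross → the lab module.
8. diplomat North crosses ← the storage bay.
9. diplomat East and diplomat West cross → the lab module.
10. diplomat East crosses ← the storage bay.
11. diplomat East, diplomat Mid, and diplomat North cross → the lab module.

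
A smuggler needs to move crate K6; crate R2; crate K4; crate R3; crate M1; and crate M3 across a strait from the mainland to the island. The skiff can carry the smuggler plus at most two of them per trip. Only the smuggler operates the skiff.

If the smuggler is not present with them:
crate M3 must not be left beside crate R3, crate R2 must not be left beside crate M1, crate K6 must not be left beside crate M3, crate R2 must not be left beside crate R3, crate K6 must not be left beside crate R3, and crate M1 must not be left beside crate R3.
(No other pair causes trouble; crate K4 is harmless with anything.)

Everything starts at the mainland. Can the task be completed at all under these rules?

Whatever the first load, the items left behind include a forbidden pair without the smuggler. No opening move is safe, so no plan exists.

No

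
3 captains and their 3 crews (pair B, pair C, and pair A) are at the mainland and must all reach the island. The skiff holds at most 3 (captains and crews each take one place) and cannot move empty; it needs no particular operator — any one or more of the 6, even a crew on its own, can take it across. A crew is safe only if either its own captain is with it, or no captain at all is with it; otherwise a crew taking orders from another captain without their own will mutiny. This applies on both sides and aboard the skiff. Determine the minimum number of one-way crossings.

Counting alone: each trip to the island takes at most 3 across and each return brings at least 1 back, so after t trips out (and t−1 returns) at most 3t − (t−1) of the 6 are across; that first reaches 6 at t = 3, so at least 5 crossings are needed.
The plan below uses exactly 5 crossings, so it is optimal:
1. captain B and crew B cross → the island.
2. captain B crosses ← the mainland.
3. captain A, captain B, and captain C cross → the island.
4. crew B crosses ← the mainland.
5. crew A, crew B, and crew C cross → the island.

5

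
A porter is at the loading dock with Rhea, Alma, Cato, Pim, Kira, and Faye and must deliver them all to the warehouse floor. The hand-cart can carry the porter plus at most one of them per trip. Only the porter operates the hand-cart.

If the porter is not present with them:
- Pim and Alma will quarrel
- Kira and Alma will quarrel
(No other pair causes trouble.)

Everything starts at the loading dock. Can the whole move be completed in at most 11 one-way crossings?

Counting alone: the porter can take at most 1 across per trip to the warehouse floor, so moving all 6 needs at least 6 loaded trips out, with a return between consecutive ones — at least 11 crossings.
The safety rule pushes this higher. Following every safe sequence of crossings, the most of the 6 that can be at the warehouse floor as the hand-cart arrives there on crossing 11 is 5 — never all 6.
So the move cannot be finished within 11 crossings. (The shortest complete plan takes 13:)
1. Porter goes to the warehouse floor with Alma.
2. Porter goes back to the loading dock alone.
3. Porter goes to the warehouse floor with Rhea.
4. Porter goes back to the loading dock alone.
5. Porter goes to the warehouse floor with Cato.
6. Porter goes back to the loading dock alone.
7. Porter goes to the warehouse floor with Pim.
8. Porter goes back to the loading dock with Alma.
9. Porter goes to the warehouse floor with Kira.
10. Porter goes back to the loading dock alone.
11. Porter goes to the warehouse floor with Faye.
12. Porter goes back to the loading dock alone.
13. Porter goes to the warehouse floor with Alma.

No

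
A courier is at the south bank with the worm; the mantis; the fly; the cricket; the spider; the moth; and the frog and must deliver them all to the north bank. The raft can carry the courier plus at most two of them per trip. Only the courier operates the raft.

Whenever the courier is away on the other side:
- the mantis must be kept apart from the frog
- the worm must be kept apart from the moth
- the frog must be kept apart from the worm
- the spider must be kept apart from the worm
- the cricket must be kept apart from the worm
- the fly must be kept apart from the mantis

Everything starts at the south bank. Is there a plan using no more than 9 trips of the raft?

Yes

Yes — this plan uses 9 crossings (≤ 9):
1. Courier goes to the north bank with the mantis and the worm.  [the south bank: the cricket, the fly, the frog, the moth, the spider | the north bank: the mantis, the worm]
2. Courier goes back to the south bank alone.  [the south bank: the cricket, the fly, the frog, the moth, the spider | the north bank: the mantis, the worm]
3. Courier goes to the north bank with the fly.  [the south bank: the cricket, the frog, the moth, the spider | the north bank: the fly, the mantis, the worm]
4. Courier goes back to the south bank with the mantis.  [the south bank: the cricket, the frog, the mantis, the moth, the spider | the north bank: the fly, the worm]
5. Courier goes to the north bank with the cricket and the frog.  [the south bank: the mantis, the moth, the spider | the north bank: the cricket, the fly, the frog, the worm]
6. Courier goes back to the south bank with the worm.  [the south bank: the mantis, the moth, the spider, the worm | the north bank: the cricket, the fly, the frog]
7. Courier goes to the north bank with the moth and the spider.  [the south bank: the mantis, the worm | the north bank: the cricket, the fly, the frog, the moth, the spider]
8. Courier goes back to the south bank alone.  [the south bank: the mantis, the worm | the north bank: the cricket, the fly, the frog, the moth, the spider]
9. Courier goes to the north bank with the mantis and the worm.  [the south bank: — | the north bank: the cricket, the fly, the frog, the mantis, the moth, the spider, the worm]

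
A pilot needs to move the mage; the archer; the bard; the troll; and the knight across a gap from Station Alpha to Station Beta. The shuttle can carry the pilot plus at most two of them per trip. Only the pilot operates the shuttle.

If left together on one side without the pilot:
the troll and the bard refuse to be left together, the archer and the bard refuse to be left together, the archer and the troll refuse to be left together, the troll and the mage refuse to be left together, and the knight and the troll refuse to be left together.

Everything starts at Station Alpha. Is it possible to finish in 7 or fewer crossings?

Yes — this plan uses 7 crossings (≤ 7):
1. Pilot goes to Station Beta with the archer and the troll.  [Station Alpha: the bard, the knight, the mage | Station Beta: the archer, the troll]
2. Pilot goes back to Station Alpha with the archer.  [Station Alpha: the archer, the bard, the knight, the mage | Station Beta: the troll]
3. Pilot goes to Station Beta with the archer and the mage.  [Station Alpha: the bard, the knight | Station Beta: the archer, the mage, the troll]
4. Pilot goes back to Station Alpha with the troll.  [Station Alpha: the bard, the knight, the troll | Station Beta: the archer, the mage]
5. Pilot goes to Station Beta with the bard and the knight.  [Station Alpha: the troll | Station Beta: the archer, the bard, the knight, the mage]
6. Pilot goes back to Station Alpha with the archer.  [Station Alpha: the archer, the troll | Station Beta: the bard, the knight, the mage]
7. Pilot goes to Station Beta with the archer and the troll.  [Station Alpha: — | Station Beta: the archer, the bard, the knight, the mage, the troll]

Yes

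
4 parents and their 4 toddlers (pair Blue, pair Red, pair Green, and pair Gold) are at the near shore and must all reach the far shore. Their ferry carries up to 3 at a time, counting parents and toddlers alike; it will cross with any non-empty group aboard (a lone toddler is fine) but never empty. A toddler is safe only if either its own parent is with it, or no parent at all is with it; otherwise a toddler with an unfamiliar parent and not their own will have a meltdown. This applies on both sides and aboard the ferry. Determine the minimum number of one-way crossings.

Counting alone: each trip to the far shore takes at most 3 across and each return brings at least 1 back, so after t trips out (and t−1 returns) at most 3t − (t−1) of the 8 are across; that first reaches 8 at t = 4, so at least 7 crossings are needed.
The safety rule pushes this higher. Following every safe sequence of crossings, the most of the 8 that can be at the far shore as the ferry arrives there on crossing 7 is 7 — never all 8.
So no plan with fewer than 9 crossings exists, and this one achieves 9:
1. parent Blue and toddler Blue cross → the far shore.
2. parent Blue crosses ← the near shore.
3. parent Blue, parent Red, and toddler Red cross → the far shore.
4. parent Blue and toddler Blue cross ← the near shore.
5. parent Blue, parent Gold, and parent Green cross → the far shore.
6. toddler Red crosses ← the near shore.
7. toddler Blue and toddler Red cross → the far shore.
8. toddler Blue crosses ← the near shore.
9. toddler Blue, toddler Gold, and toddler Green cross → the far shore.

9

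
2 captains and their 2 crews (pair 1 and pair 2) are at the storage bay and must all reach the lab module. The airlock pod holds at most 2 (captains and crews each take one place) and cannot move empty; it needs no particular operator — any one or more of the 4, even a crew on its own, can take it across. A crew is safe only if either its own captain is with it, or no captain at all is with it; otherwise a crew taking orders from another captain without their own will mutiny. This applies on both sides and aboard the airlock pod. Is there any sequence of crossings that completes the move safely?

Yes

1. captain 1 and crew 1 cross → the lab module.
2. captain 1 crosses ← the storage bay.
3. captain 1 and captain 2 cross → the lab module.
4. captain 2 crosses ← the storage bay.
5. captain 2 and crew 2 cross → the lab module.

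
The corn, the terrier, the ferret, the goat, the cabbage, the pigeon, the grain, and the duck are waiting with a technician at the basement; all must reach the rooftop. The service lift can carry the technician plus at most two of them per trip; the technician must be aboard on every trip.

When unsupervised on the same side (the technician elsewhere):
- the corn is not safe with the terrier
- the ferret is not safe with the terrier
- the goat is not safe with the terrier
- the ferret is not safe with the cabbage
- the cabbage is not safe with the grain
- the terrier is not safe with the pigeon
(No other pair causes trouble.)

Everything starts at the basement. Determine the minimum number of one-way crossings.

9

Counting alone: the technician can take at most 2 across per trip to the rooftop, so moving all 8 needs at least 4 loaded trips out, with a return between consecutive ones — at least 7 crossings.
The safety rule pushes this higher. Following every safe sequence of crossings, the most of the 8 that can be at the rooftop as the service lift arrives there on crossing 7 is 6 — never all 8.
So no plan with fewer than 9 crossings exists, and this one achieves 9:
1. Technician goes to the rooftop with the cabbage and the terrier.
2. Technician goes back to the basement alone.
3. Technician goes to the rooftop with the corn and the goat.
4. Technician goes back to the basement with the terrier.
5. Technician goes to the rooftop with the ferret and the pigeon.
6. Technician goes back to the basement with the cabbage.
7. Technician goes to the rooftop with the duck and the grain.
8. Technician goes back to the basement alone.
9. Technician goes to the rooftop with the cabbage and the terrier.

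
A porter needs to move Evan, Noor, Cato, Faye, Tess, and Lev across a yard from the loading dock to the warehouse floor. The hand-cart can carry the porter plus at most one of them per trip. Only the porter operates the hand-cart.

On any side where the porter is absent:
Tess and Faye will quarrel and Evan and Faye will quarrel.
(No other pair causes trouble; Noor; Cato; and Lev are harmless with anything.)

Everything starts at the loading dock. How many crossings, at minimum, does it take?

Counting alone: the porter can take at most 1 across per trip to the warehouse floor, so moving all 6 needs at least 6 loaded trips out, with a return between consecutive ones — at least 11 crossings.
The safety rule pushes this higher. Following every safe sequence of crossings, the most of the 6 that can be at the warehouse floor as the hand-cart arrives there on crossing 11 is 5 — never all 6.
So no plan with fewer than 13 crossings exists, and this one achieves 13:
1. Porter goes to the warehouse floor with Faye.  [the loading dock: Cato, Evan, Lev, Noor, Tess | the warehouse floor: Faye]
2. Porter goes back to the loading dock alone.  [the loading dock: Cato, Evan, Lev, Noor, Tess | the warehouse floor: Faye]
3. Porter goes to the warehouse floor with Evan.  [the loading dock: Cato, Lev, Noor, Tess | the warehouse floor: Evan, Faye]
4. Porter goes back to the loading dock with Faye.  [the loading dock: Cato, Faye, Lev, Noor, Tess | the warehouse floor: Evan]
5. Porter goes to the warehouse floor with Tess.  [the loading dock: Cato, Faye, Lev, Noor | the warehouse floor: Evan, Tess]
6. Porter goes back to the loading dock alone.  [the loading dock: Cato, Faye, Lev, Noor | the warehouse floor: Evan, Tess]
7. Porter goes to the warehouse floor with Noor.  [the loading dock: Cato, Faye, Lev | the warehouse floor: Evan, Noor, Tess]
8. Porter goes back to the loading dock alone.  [the loading dock: Cato, Faye, Lev | the warehouse floor: Evan, Noor, Tess]
9. Porter goes to the warehouse floor with Cato.  [the loading dock: Faye, Lev | the warehouse floor: Cato, Evan, Noor, Tess]
10. Porter goes back to the loading dock alone.  [the loading dock: Faye, Lev | the warehouse floor: Cato, Evan, Noor, Tess]
11. Porter goes to the warehouse floor with Lev.  [the loading dock: Faye | the warehouse floor: Cato, Evan, Lev, Noor, Tess]
12. Porter goes back to the loading dock alone.  [the loading dock: Faye | the warehouse floor: Cato, Evan, Lev, Noor, Tess]
13. Porter goes to the warehouse floor with Faye.  [the loading dock: — | the warehouse floor: Cato, Evan, Faye, Lev, Noor, Tess]

13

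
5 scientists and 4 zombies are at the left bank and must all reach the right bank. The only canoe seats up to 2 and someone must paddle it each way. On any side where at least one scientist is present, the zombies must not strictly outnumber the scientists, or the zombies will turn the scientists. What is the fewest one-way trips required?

15

Counting alone: each trip to the right bank takes at most 2 across and each return brings at least 1 back, so after t trips out (and t−1 returns) at most 2t − (t−1) of the 9 are across; that first reaches 9 at t = 8, so at least 15 crossings are needed.
The plan below uses exactly 15 crossings, so it is optimal:
1. 2 zombies → the right bank.  (the left bank: 5S 2Z; the right bank: 0S 2Z)
2. 1 zombie ← the left bank.  (the left bank: 5S 3Z; the right bank: 0S 1Z)
3. 2 zombies → the right bank.  (the left bank: 5S 1Z; the right bank: 0S 3Z)
4. 1 zombie ← the left bank.  (the left bank: 5S 2Z; the right bank: 0S 2Z)
5. 2 scientists → the right bank.  (the left bank: 3S 2Z; the right bank: 2S 2Z)
6. 1 zombie ← the left bank.  (the left bank: 3S 3Z; the right bank: 2S 1Z)
7. 1 scientist and 1 zombie → the right bank.  (the left bank: 2S 2Z; the right bank: 3S 2Z)
8. 1 scientist ← the left bank.  (the left bank: 3S 2Z; the right bank: 2S 2Z)
9. 1 scientist and 1 zombie → the right bank.  (the left bank: 2S 1Z; the right bank: 3S 3Z)
10. 1 zombie ← the left bank.  (the left bank: 2S 2Z; the right bank: 3S 2Z)
11. 1 scientist and 1 zombie → the right bank.  (the left bank: 1S 1Z; the right bank: 4S 3Z)
12. 1 scientist ← the left bank.  (the left bank: 2S 1Z; the right bank: 3S 3Z)
13. 1 scientist and 1 zombie → the right bank.  (the left bank: 1S 0Z; the right bank: 4S 4Z)
14. 1 zombie ← the left bank.  (the left bank: 1S 1Z; the right bank: 4S 3Z)
15. 1 scientist and 1 zombie → the right bank.  (the left bank: 0S 0Z; the right bank: 5S 4Z)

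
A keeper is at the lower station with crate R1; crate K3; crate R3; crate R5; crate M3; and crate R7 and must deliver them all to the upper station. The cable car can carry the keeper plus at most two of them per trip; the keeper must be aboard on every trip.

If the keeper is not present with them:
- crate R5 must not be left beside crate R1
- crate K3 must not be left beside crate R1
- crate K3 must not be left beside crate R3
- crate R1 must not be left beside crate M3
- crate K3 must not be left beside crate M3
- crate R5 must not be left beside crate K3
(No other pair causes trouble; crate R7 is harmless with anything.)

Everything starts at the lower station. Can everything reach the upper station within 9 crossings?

Yes — this plan uses 9 crossings (≤ 9):
1. Keeper goes to the upper station with crate K3 and crate R1.  [the lower station: crate M3, crate R3, crate R5, crate R7 | the upper station: crate K3, crate R1]
2. Keeper goes back to the lower station with crate R1.  [the lower station: crate M3, crate R1, crate R3, crate R5, crate R7 | the upper station: crate K3]
3. Keeper goes to the upper station with crate R1 and crate R3.  [the lower station: crate M3, crate R5, crate R7 | the upper station: crate K3, crate R1, crate R3]
4. Keeper goes back to the lower station with crate K3.  [the lower station: crate K3, crate M3, crate R5, crate R7 | the upper station: crate R1, crate R3]
5. Keeper goes to the upper station with crate K3 and crate R7.  [the lower station: crate M3, crate R5 | the upper station: crate K3, crate R1, crate R3, crate R7]
6. Keeper goes back to the lower station with crate K3.  [the lower station: crate K3, crate M3, crate R5 | the upper station: crate R1, crate R3, crate R7]
7. Keeper goes to the upper station with crate M3 and crate R5.  [the lower station: crate K3 | the upper station: crate M3, crate R1, crate R3, crate R5, crate R7]
8. Keeper goes back to the lower station with crate R1.  [the lower station: crate K3, crate R1 | the upper station: crate M3, crate R3, crate R5, crate R7]
9. Keeper goes to the upper station with crate K3 and crate R1.  [the lower station: — | the upper station: crate K3, crate M3, crate R1, crate R3, crate R5, crate R7]

Yes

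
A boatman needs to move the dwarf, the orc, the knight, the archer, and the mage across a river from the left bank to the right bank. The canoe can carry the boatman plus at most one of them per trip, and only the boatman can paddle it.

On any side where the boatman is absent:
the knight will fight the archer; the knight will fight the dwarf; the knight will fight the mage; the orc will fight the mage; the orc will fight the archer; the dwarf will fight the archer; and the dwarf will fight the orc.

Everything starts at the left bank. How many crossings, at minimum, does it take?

impossible

Whatever the first load, the items left behind include a forbidden pair without the boatman. No opening move is safe, so no plan exists.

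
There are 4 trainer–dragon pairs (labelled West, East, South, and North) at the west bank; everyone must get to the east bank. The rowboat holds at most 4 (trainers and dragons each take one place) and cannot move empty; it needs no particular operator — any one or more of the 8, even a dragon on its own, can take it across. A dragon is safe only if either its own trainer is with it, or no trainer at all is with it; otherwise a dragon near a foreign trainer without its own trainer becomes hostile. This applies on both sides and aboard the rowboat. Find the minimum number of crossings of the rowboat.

5

Counting alone: each trip to the east bank takes at most 4 across and each return brings at least 1 back, so after t trips out (and t−1 returns) at most 4t − (t−1) of the 8 are across; that first reaches 8 at t = 3, so at least 5 crossings are needed.
The plan below uses exactly 5 crossings, so it is optimal:
1. dragon West and trainer West cross → the east bank.
2. trainer West crosses ← the west bank.
3. trainer East, trainer North, trainer South, and trainer West cross → the east bank.
4. dragon West crosses ← the west bank.
5. dragon East, dragon North, dragon South, and dragon West cross → the east bank.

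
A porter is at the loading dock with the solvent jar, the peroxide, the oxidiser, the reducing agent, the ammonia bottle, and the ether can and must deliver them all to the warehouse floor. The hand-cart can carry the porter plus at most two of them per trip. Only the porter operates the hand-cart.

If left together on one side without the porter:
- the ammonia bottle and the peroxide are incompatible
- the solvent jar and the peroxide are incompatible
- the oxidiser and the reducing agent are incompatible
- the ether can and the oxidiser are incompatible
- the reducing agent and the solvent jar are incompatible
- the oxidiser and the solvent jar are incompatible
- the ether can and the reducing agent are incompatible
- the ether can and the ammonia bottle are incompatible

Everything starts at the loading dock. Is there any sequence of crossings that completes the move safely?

No

Whatever the first load, the items left behind include a forbidden pair without the porter. No opening move is safe, so no plan exists.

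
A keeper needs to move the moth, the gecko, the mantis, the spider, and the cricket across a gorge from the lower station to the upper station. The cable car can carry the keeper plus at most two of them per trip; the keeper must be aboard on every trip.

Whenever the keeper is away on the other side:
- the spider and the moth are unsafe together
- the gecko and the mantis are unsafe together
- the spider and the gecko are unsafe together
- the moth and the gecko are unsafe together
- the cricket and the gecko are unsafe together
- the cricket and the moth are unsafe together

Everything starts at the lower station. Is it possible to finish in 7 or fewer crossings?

Yes

Yes — this plan uses 7 crossings (≤ 7):
1. Keeper goes to the upper station with the gecko and the moth.
2. Keeper goes back to the lower station with the moth.
3. Keeper goes to the upper station with the mantis and the moth.
4. Keeper goes back to the lower station with the gecko.
5. Keeper goes to the upper station with the cricket and the spider.
6. Keeper goes back to the lower station with the moth.
7. Keeper goes to the upper station with the gecko and the moth.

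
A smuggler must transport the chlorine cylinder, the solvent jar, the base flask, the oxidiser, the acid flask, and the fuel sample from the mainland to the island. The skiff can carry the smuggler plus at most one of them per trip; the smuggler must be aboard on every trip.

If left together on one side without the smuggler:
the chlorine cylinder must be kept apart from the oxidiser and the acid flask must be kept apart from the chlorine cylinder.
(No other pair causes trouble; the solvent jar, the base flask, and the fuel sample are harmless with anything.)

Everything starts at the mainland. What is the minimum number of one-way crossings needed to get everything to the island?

Counting alone: the smuggler can take at most 1 across per trip to the island, so moving all 6 needs at least 6 loaded trips out, with a return between consecutive ones — at least 11 crossings.
The safety rule pushes this higher. Following every safe sequence of crossings, the most of the 6 that can be at the island as the skiff arrives there on crossing 11 is 5 — never all 6.
So no plan with fewer than 13 crossings exists, and this one achieves 13:
1. Smuggler goes to the island with the chlorine cylinder.  [the mainland: the acid flask, the base flask, the fuel sample, the oxidiser, the solvent jar | the island: the chlorine cylinder]
2. Smuggler goes back to the mainland alone.  [the mainland: the acid flask, the base flask, the fuel sample, the oxidiser, the solvent jar | the island: the chlorine cylinder]
3. Smuggler goes to the island with the solvent jar.  [the mainland: the acid flask, the base flask, the fuel sample, the oxidiser | the island: the chlorine cylinder, the solvent jar]
4. Smuggler goes back to the mainland alone.  [the mainland: the acid flask, the base flask, the fuel sample, the oxidiser | the island: the chlorine cylinder, the solvent jar]
5. Smuggler goes to the island with the base flask.  [the mainland: the acid flask, the fuel sample, the oxidiser | the island: the base flask, the chlorine cylinder, the solvent jar]
6. Smuggler goes back to the mainland alone.  [the mainland: the acid flask, the fuel sample, the oxidiser | the island: the base flask, the chlorine cylinder, the solvent jar]
7. Smuggler goes to the island with the oxidiser.  [the mainland: the acid flask, the fuel sample | the island: the base flask, the chlorine cylinder, the oxidiser, the solvent jar]
8. Smuggler goes back to the mainland with the chlorine cylinder.  [the mainland: the acid flask, the chlorine cylinder, the fuel sample | the island: the base flask, the oxidiser, the solvent jar]
9. Smuggler goes to the island with the acid flask.  [the mainland: the chlorine cylinder, the fuel sample | the island: the acid flask, the base flask, the oxidiser, the solvent jar]
10. Smuggler goes back to the mainland alone.  [the mainland: the chlorine cylinder, the fuel sample | the island: the acid flask, the base flask, the oxidiser, the solvent jar]
11. Smuggler goes to the island with the fuel sample.  [the mainland: the chlorine cylinder | the island: the acid flask, the base flask, the fuel sample, the oxidiser, the solvent jar]
12. Smuggler goes back to the mainland alone.  [the mainland: the chlorine cylinder | the island: the acid flask, the base flask, the fuel sample, the oxidiser, the solvent jar]
13. Smuggler goes to the island with the chlorine cylinder.  [the mainland: — | the island: the acid flask, the base flask, the chlorine cylinder, the fuel sample, the oxidiser, the solvent jar]

13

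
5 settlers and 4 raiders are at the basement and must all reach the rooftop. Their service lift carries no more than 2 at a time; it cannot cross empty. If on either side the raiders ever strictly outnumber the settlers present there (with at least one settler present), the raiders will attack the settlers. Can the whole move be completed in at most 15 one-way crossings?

Yes

Yes — this plan uses 15 crossings (≤ 15):
1. 2 raiders → the rooftop.  (the basement: 5S 2R; the rooftop: 0S 2R)
2. 1 raider ← the basement.  (the basement: 5S 3R; the rooftop: 0S 1R)
3. 2 raiders → the rooftop.  (the basement: 5S 1R; the rooftop: 0S 3R)
4. 1 raider ← the basement.  (the basement: 5S 2R; the rooftop: 0S 2R)
5. 2 settlers → the rooftop.  (the basement: 3S 2R; the rooftop: 2S 2R)
6. 1 raider ← the basement.  (the basement: 3S 3R; the rooftop: 2S 1R)
7. 1 settler and 1 raider → the rooftop.  (the basement: 2S 2R; the rooftop: 3S 2R)
8. 1 settler ← the basement.  (the basement: 3S 2R; the rooftop: 2S 2R)
9. 1 settler and 1 raider → the rooftop.  (the basement: 2S 1R; the rooftop: 3S 3R)
10. 1 raider ← the basement.  (the basement: 2S 2R; the rooftop: 3S 2R)
11. 1 settler and 1 raider → the rooftop.  (the basement: 1S 1R; the rooftop: 4S 3R)
12. 1 settler ← the basement.  (the basement: 2S 1R; the rooftop: 3S 3R)
13. 1 settler and 1 raider → the rooftop.  (the basement: 1S 0R; the rooftop: 4S 4R)
14. 1 raider ← the basement.  (the basement: 1S 1R; the rooftop: 4S 3R)
15. 1 settler and 1 raider → the rooftop.  (the basement: 0S 0R; the rooftop: 5S 4R)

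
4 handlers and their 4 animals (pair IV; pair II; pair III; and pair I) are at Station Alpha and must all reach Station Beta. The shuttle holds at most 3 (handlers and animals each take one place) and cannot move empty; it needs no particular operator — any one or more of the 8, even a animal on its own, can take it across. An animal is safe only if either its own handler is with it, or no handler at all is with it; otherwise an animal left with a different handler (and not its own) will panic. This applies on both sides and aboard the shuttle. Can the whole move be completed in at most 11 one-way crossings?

Yes — this plan uses 9 crossings (≤ 11):
1. animal IV and handler IV cross → Station Beta.
2. handler IV crosses ← Station Alpha.
3. animal II, handler II, and handler IV cross → Station Beta.
4. animal IV and handler IV cross ← Station Alpha.
5. handler I, handler III, and handler IV cross → Station Beta.
6. animal II crosses ← Station Alpha.
7. animal II and animal IV cross → Station Beta.
8. animal IV crosses ← Station Alpha.
9. animal I, animal III, and animal IV cross → Station Beta.

Yes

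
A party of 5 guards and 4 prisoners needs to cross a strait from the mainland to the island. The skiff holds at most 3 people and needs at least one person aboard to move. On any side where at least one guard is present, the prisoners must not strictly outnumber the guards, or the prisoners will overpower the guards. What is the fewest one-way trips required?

Counting alone: each trip to the island takes at most 3 across and each return brings at least 1 back, so after t trips out (and t−1 returns) at most 3t − (t−1) of the 9 are across; that first reaches 9 at t = 4, so at least 7 crossings are needed.
The plan below uses exactly 7 crossings, so it is optimal:
1. 3 prisoners → the island.  (the mainland: 5G 1P; the island: 0G 3P)
2. 1 prisoner ← the mainland.  (the mainland: 5G 2P; the island: 0G 2P)
3. 3 guards → the island.  (the mainland: 2G 2P; the island: 3G 2P)
4. 1 guard ← the mainland.  (the mainland: 3G 2P; the island: 2G 2P)
5. 2 guards and 1 prisoner → the island.  (the mainland: 1G 1P; the island: 4G 3P)
6. 1 guard ← the mainland.  (the mainland: 2G 1P; the island: 3G 3P)
7. 2 guards and 1 prisoner → the island.  (the mainland: 0G 0P; the island: 5G 4P)

7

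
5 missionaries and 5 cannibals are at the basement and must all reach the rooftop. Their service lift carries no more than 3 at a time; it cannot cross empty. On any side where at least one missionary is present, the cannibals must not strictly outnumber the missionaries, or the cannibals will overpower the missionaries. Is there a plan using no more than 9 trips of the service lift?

No

Counting alone: each trip to the rooftop takes at most 3 across and each return brings at least 1 back, so after t trips out (and t−1 returns) at most 3t − (t−1) of the 10 are across; that first reaches 10 at t = 5, so at least 9 crossings are needed.
The safety rule pushes this higher. Following every safe sequence of crossings, the most of the 10 that can be at the rooftop as the service lift arrives there on crossing 9 is 9 — never all 10.
So the move cannot be finished within 9 crossings. (The shortest complete plan takes 11:)
1. 2 cannibals → the rooftop.  (the basement: 5M 3C; the rooftop: 0M 2C)
2. 1 cannibal ← the basement.  (the basement: 5M 4C; the rooftop: 0M 1C)
3. 3 cannibals → the rooftop.  (the basement: 5M 1C; the rooftop: 0M 4C)
4. 1 cannibal ← the basement.  (the basement: 5M 2C; the rooftop: 0M 3C)
5. 3 missionaries → the rooftop.  (the basement: 2M 2C; the rooftop: 3M 3C)
6. 1 missionary and 1 cannibal ← the basement.  (the basement: 3M 3C; the rooftop: 2M 2C)
7. 3 missionaries → the rooftop.  (the basement: 0M 3C; the rooftop: 5M 2C)
8. 1 cannibal ← the basement.  (the basement: 0M 4C; the rooftop: 5M 1C)
9. 2 cannibals → the rooftop.  (the basement: 0M 2C; the rooftop: 5M 3C)
10. 1 cannibal ← the basement.  (the basement: 0M 3C; the rooftop: 5M 2C)
11. 3 cannibals → the rooftop.  (the basement: 0M 0C; the rooftop: 5M 5C)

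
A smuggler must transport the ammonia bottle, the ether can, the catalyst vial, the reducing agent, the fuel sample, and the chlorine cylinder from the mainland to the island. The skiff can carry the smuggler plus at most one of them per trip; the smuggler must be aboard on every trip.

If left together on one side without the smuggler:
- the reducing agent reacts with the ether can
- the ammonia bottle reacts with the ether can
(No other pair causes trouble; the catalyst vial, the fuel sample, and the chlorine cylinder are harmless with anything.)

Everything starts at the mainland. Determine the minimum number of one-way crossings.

13

Counting alone: the smuggler can take at most 1 across per trip to the island, so moving all 6 needs at least 6 loaded trips out, with a return between consecutive ones — at least 11 crossings.
The safety rule pushes this higher. Following every safe sequence of crossings, the most of the 6 that can be at the island as the skiff arrives there on crossing 11 is 5 — never all 6.
So no plan with fewer than 13 crossings exists, and this one achieves 13:
1. Smuggler goes to the island with the ether can.
2. Smuggler goes back to the mainland alone.
3. Smuggler goes to the island with the ammonia bottle.
4. Smuggler goes back to the mainland with the ether can.
5. Smuggler goes to the island with the reducing agent.
6. Smuggler goes back to the mainland alone.
7. Smuggler goes to the island with the catalyst vial.
8. Smuggler goes back to the mainland alone.
9. Smuggler goes to the island with the fuel sample.
10. Smuggler goes back to the mainland alone.
11. Smuggler goes to the island with the chlorine cylinder.
12. Smuggler goes back to the mainland alone.
13. Smuggler goes to the island with the ether can.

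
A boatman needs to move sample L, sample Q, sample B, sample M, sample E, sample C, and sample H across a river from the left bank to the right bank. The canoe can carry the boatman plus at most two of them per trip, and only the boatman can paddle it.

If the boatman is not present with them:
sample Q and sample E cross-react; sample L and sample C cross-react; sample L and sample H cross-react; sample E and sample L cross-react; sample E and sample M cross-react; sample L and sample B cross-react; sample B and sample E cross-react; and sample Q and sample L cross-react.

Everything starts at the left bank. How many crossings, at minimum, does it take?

11

Counting alone: the boatman can take at most 2 across per trip to the right bank, so moving all 7 needs at least 4 loaded trips out, with a return between consecutive ones — at least 7 crossings.
The safety rule pushes this higher. Following every safe sequence of crossings, the most of the 7 that can be at the right bank as the canoe arrives there on crossings 7, 9 is 5, 6 respectively — never all 7.
So no plan with fewer than 11 crossings exists, and this one achieves 11:
1. Boatman goes to the right bank with sample E and sample L.  [the left bank: sample B, sample C, sample H, sample M, sample Q | the right bank: sample E, sample L]
2. Boatman goes back to the left bank with sample L.  [the left bank: sample B, sample C, sample H, sample L, sample M, sample Q | the right bank: sample E]
3. Boatman goes to the right bank with sample L and sample M.  [the left bank: sample B, sample C, sample H, sample Q | the right bank: sample E, sample L, sample M]
4. Boatman goes back to the left bank with sample E.  [the left bank: sample B, sample C, sample E, sample H, sample Q | the right bank: sample L, sample M]
5. Boatman goes to the right bank with sample B and sample Q.  [the left bank: sample C, sample E, sample H | the right bank: sample B, sample L, sample M, sample Q]
6. Boatman goes back to the left bank with sample L.  [the left bank: sample C, sample E, sample H, sample L | the right bank: sample B, sample M, sample Q]
7. Boatman goes to the right bank with sample C and sample L.  [the left bank: sample E, sample H | the right bank: sample B, sample C, sample L, sample M, sample Q]
8. Boatman goes back to the left bank with sample L.  [the left bank: sample E, sample H, sample L | the right bank: sample B, sample C, sample M, sample Q]
9. Boatman goes to the right bank with sample H and sample L.  [the left bank: sample E | the right bank: sample B, sample C, sample H, sample L, sample M, sample Q]
10. Boatman goes back to the left bank with sample L.  [the left bank: sample E, sample L | the right bank: sample B, sample C, sample H, sample M, sample Q]
11. Boatman goes to the right bank with sample E and sample L.  [the left bank: — | the right bank: sample B, sample C, sample E, sample H, sample L, sample M, sample Q]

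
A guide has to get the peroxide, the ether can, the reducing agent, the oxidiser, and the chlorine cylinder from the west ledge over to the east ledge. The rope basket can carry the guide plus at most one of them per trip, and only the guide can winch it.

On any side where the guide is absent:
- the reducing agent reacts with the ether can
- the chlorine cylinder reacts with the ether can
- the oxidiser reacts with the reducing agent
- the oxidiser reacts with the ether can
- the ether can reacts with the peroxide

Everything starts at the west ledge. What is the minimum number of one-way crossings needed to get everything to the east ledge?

impossible

Whatever the first load, the items left behind include a forbidden pair without the guide. No opening move is safe, so no plan exists.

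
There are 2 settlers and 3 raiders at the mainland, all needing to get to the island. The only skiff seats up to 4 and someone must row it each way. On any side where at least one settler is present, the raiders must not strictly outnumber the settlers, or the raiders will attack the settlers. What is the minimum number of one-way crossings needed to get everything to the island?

impossible

The raiders already outnumber the settlers at the mainland before anyone moves, so the starting position itself is disallowed.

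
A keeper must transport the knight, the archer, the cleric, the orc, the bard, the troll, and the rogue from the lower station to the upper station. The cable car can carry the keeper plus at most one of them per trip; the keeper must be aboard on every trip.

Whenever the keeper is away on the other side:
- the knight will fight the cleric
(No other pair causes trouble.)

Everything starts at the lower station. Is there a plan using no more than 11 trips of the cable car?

Counting alone: the keeper can take at most 1 across per trip to the upper station, so moving all 7 needs at least 7 loaded trips out, with a return between consecutive ones — at least 13 crossings.
Since 11 < 13, 11 crossings cannot be enough. (The shortest complete plan in fact takes 13:)
1. Keeper goes to the upper station with the knight.  [the lower station: the archer, the bard, the cleric, the orc, the rogue, the troll | the upper station: the knight]
2. Keeper goes back to the lower station alone.  [the lower station: the archer, the bard, the cleric, the orc, the rogue, the troll | the upper station: the knight]
3. Keeper goes to the upper station with the archer.  [the lower station: the bard, the cleric, the orc, the rogue, the troll | the upper station: the archer, the knight]
4. Keeper goes back to the lower station alone.  [the lower station: the bard, the cleric, the orc, the rogue, the troll | the upper station: the archer, the knight]
5. Keeper goes to the upper station with the orc.  [the lower station: the bard, the cleric, the rogue, the troll | the upper station: the archer, the knight, the orc]
6. Keeper goes back to the lower station alone.  [the lower station: the bard, the cleric, the rogue, the troll | the upper station: the archer, the knight, the orc]
7. Keeper goes to the upper station with the bard.  [the lower station: the cleric, the rogue, the troll | the upper station: the archer, the bard, the knight, the orc]
8. Keeper goes back to the lower station alone.  [the lower station: the cleric, the rogue, the troll | the upper station: the archer, the bard, the knight, the orc]
9. Keeper goes to the upper station with the troll.  [the lower station: the cleric, the rogue | the upper station: the archer, the bard, the knight, the orc, the troll]
10. Keeper goes back to the lower station alone.  [the lower station: the cleric, the rogue | the upper station: the archer, the bard, the knight, the orc, the troll]
11. Keeper goes to the upper station with the rogue.  [the lower station: the cleric | the upper station: the archer, the bard, the knight, the orc, the rogue, the troll]
12. Keeper goes back to the lower station alone.  [the lower station: the cleric | the upper station: the archer, the bard, the knight, the orc, the rogue, the troll]
13. Keeper goes to the upper station with the cleric.  [the lower station: — | the upper station: the archer, the bard, the cleric, the knight, the orc, the rogue, the troll]

No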